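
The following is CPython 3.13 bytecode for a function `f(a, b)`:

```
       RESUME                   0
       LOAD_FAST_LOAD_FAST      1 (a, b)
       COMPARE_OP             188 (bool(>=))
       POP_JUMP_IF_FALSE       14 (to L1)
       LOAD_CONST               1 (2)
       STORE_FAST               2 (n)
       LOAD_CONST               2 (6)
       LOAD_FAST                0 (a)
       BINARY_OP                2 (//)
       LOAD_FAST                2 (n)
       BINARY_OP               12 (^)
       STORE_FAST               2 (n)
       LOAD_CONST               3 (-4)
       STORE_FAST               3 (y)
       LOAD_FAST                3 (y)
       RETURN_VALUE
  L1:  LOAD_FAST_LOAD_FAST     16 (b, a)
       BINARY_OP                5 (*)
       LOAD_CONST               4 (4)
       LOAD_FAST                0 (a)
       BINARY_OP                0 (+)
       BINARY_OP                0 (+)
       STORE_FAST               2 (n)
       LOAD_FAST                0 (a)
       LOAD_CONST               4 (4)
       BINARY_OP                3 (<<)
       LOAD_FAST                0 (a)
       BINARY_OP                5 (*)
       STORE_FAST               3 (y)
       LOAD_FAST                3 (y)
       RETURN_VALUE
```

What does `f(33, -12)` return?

-4

LOAD_FAST_LOAD_FAST a,b → push 33,-12. Stack: [33, -12]
COMPARE_OP bool(>=) → 33 vs -12 = True. Stack: [True]
POP_JUMP_IF_FALSE → pop True; no jump. Stack: []
LOAD_CONST → push 2. Stack: [2]
STORE_FAST n → n=2. Stack: []
LOAD_CONST → push 6. Stack: [6]
LOAD_FAST a → push 33. Stack: [6, 33]
BINARY_OP // → 6 // 33 = 0. Stack: [0]
LOAD_FAST n → push 2. Stack: [0, 2]
BINARY_OP ^ → 0 ^ 2 = 2. Stack: [2]
STORE_FAST n → n=2. Stack: []
LOAD_CONST → push -4. Stack: [-4]
STORE_FAST y → y=-4. Stack: []
LOAD_FAST y → push -4. Stack: [-4]
RETURN_VALUE → return -4.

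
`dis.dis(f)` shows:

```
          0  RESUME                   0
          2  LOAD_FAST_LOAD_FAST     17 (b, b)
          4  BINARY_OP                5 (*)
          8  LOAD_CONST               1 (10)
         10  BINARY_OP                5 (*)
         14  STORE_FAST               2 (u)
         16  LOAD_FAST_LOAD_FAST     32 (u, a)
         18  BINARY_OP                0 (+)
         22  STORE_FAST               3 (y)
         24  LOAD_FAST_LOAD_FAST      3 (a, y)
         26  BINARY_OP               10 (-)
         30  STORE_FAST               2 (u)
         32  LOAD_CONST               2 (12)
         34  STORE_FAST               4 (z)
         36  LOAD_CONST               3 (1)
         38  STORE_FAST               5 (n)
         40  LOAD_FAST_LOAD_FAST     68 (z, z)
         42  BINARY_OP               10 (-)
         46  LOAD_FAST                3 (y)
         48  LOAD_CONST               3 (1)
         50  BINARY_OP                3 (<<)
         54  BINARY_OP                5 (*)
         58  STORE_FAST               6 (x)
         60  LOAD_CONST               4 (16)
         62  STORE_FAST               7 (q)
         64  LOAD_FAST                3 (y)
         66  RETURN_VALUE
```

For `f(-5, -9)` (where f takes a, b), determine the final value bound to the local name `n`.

LOAD_FAST_LOAD_FAST b,b → push -9,-9. Stack: [-9, -9]
BINARY_OP * → -9 * -9 = 81. Stack: [81]
LOAD_CONST → push 10. Stack: [81, 10]
BINARY_OP * → 81 * 10 = 810. Stack: [810]
STORE_FAST u → u=810. Stack: []
LOAD_FAST_LOAD_FAST u,a → push 810,-5. Stack: [810, -5]
BINARY_OP + → 810 + -5 = 805. Stack: [805]
STORE_FAST y → y=805. Stack: []
LOAD_FAST_LOAD_FAST a,y → push -5,805. Stack: [-5, 805]
BINARY_OP - → -5 - 805 = -810. Stack: [-810]
STORE_FAST u → u=-810. Stack: []
LOAD_CONST → push 12. Stack: [12]
STORE_FAST z → z=12. Stack: []
LOAD_CONST → push 1. Stack: [1]
STORE_FAST n → n=1. Stack: []
LOAD_FAST_LOAD_FAST z,z → push 12,12. Stack: [12, 12]
BINARY_OP - → 12 - 12 = 0. Stack: [0]
LOAD_FAST y → push 805. Stack: [0, 805]
LOAD_CONST → push 1. Stack: [0, 805, 1]
BINARY_OP << → 805 << 1 = 1610. Stack: [0, 1610]
BINARY_OP * → 0 * 1610 = 0. Stack: [0]
STORE_FAST x → x=0. Stack: []
LOAD_CONST → push 16. Stack: [16]
STORE_FAST q → q=16. Stack: []
LOAD_FAST y → push 805. Stack: [805]
RETURN_VALUE → return 805.

1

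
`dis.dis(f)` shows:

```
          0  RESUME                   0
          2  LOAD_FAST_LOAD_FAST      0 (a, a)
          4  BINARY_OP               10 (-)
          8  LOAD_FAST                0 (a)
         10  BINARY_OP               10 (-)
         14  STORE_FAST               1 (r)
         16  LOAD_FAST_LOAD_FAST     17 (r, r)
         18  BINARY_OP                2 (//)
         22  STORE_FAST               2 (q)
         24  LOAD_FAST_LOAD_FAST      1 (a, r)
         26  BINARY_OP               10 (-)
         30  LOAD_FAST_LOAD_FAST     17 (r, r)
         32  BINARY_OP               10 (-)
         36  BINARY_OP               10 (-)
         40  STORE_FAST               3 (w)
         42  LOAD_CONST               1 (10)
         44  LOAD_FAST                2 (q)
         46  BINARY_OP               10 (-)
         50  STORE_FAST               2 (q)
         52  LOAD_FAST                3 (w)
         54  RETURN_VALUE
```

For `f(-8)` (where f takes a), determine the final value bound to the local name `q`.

LOAD_FAST_LOAD_FAST a,a → push -8,-8. Stack: [-8, -8]
BINARY_OP - → -8 - -8 = 0. Stack: [0]
LOAD_FAST a → push -8. Stack: [0, -8]
BINARY_OP - → 0 - -8 = 8. Stack: [8]
STORE_FAST r → r=8. Stack: []
LOAD_FAST_LOAD_FAST r,r → push 8,8. Stack: [8, 8]
BINARY_OP // → 8 // 8 = 1. Stack: [1]
STORE_FAST q → q=1. Stack: []
LOAD_FAST_LOAD_FAST a,r → push -8,8. Stack: [-8, 8]
BINARY_OP - → -8 - 8 = -16. Stack: [-16]
LOAD_FAST_LOAD_FAST r,r → push 8,8. Stack: [-16, 8, 8]
BINARY_OP - → 8 - 8 = 0. Stack: [-16, 0]
BINARY_OP - → -16 - 0 = -16. Stack: [-16]
STORE_FAST w → w=-16. Stack: []
LOAD_CONST → push 10. Stack: [10]
LOAD_FAST q → push 1. Stack: [10, 1]
BINARY_OP - → 10 - 1 = 9. Stack: [9]
STORE_FAST q → q=9. Stack: []
LOAD_FAST w → push -16. Stack: [-16]
RETURN_VALUE → return -16.

9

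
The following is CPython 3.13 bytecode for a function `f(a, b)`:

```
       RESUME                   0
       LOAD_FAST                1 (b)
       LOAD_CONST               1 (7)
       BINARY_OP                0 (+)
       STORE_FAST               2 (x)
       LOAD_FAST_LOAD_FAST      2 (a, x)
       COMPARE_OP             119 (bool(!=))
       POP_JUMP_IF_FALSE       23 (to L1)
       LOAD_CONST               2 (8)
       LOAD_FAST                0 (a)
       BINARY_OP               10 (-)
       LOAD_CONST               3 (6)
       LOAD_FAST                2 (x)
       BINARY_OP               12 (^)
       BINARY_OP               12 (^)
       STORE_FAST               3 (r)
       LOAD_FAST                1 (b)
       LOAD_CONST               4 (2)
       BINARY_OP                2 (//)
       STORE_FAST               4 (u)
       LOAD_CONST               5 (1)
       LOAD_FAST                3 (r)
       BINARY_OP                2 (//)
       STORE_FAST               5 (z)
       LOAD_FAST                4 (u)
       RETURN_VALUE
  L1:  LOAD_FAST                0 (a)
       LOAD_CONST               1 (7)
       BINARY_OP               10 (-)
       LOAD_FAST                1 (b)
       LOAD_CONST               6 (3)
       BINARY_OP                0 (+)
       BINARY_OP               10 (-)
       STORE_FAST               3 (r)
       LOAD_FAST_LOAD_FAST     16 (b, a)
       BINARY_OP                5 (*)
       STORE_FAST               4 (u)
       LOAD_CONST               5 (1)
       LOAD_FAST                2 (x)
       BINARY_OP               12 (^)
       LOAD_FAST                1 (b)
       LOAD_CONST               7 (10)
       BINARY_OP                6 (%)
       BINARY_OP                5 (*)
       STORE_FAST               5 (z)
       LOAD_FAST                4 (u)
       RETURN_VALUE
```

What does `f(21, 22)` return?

11

LOAD_FAST b → push 22. Stack: [22]
LOAD_CONST → push 7. Stack: [22, 7]
BINARY_OP + → 22 + 7 = 29. Stack: [29]
STORE_FAST x → x=29. Stack: []
LOAD_FAST_LOAD_FAST a,x → push 21,29. Stack: [21, 29]
COMPARE_OP bool(!=) → 21 vs 29 = True. Stack: [True]
POP_JUMP_IF_FALSE → pop True; no jump. Stack: []
LOAD_CONST → push 8. Stack: [8]
LOAD_FAST a → push 21. Stack: [8, 21]
BINARY_OP - → 8 - 21 = -13. Stack: [-13]
LOAD_CONST → push 6. Stack: [-13, 6]
LOAD_FAST x → push 29. Stack: [-13, 6, 29]
BINARY_OP ^ → 6 ^ 29 = 27. Stack: [-13, 27]
BINARY_OP ^ → -13 ^ 27 = -24. Stack: [-24]
STORE_FAST r → r=-24. Stack: []
LOAD_FAST b → push 22. Stack: [22]
LOAD_CONST → push 2. Stack: [22, 2]
BINARY_OP // → 22 // 2 = 11. Stack: [11]
STORE_FAST u → u=11. Stack: []
LOAD_CONST → push 1. Stack: [1]
LOAD_FAST r → push -24. Stack: [1, -24]
BINARY_OP // → 1 // -24 = -1. Stack: [-1]
STORE_FAST z → z=-1. Stack: []
LOAD_FAST u → push 11. Stack: [11]
RETURN_VALUE → return 11.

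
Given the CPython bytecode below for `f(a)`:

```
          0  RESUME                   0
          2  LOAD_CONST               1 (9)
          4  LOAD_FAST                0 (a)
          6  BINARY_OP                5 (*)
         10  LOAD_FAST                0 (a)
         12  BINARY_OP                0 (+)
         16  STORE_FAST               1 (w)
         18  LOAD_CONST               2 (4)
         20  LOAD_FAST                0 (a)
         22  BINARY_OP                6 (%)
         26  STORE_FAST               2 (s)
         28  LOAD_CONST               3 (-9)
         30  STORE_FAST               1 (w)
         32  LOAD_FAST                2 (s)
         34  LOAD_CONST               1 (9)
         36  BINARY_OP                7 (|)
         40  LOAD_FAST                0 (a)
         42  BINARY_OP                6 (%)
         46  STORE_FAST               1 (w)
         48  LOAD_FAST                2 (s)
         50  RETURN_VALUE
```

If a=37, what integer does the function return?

LOAD_CONST → push 9. Stack: [9]
LOAD_FAST a → push 37. Stack: [9, 37]
BINARY_OP * → 9 * 37 = 333. Stack: [333]
LOAD_FAST a → push 37. Stack: [333, 37]
BINARY_OP + → 333 + 37 = 370. Stack: [370]
STORE_FAST w → w=370. Stack: []
LOAD_CONST → push 4. Stack: [4]
LOAD_FAST a → push 37. Stack: [4, 37]
BINARY_OP % → 4 % 37 = 4. Stack: [4]
STORE_FAST s → s=4. Stack: []
LOAD_CONST → push -9. Stack: [-9]
STORE_FAST w → w=-9. Stack: []
LOAD_FAST s → push 4. Stack: [4]
LOAD_CONST → push 9. Stack: [4, 9]
BINARY_OP | → 4 | 9 = 13. Stack: [13]
LOAD_FAST a → push 37. Stack: [13, 37]
BINARY_OP % → 13 % 37 = 13. Stack: [13]
STORE_FAST w → w=13. Stack: []
LOAD_FAST s → push 4. Stack: [4]
RETURN_VALUE → return 4.

4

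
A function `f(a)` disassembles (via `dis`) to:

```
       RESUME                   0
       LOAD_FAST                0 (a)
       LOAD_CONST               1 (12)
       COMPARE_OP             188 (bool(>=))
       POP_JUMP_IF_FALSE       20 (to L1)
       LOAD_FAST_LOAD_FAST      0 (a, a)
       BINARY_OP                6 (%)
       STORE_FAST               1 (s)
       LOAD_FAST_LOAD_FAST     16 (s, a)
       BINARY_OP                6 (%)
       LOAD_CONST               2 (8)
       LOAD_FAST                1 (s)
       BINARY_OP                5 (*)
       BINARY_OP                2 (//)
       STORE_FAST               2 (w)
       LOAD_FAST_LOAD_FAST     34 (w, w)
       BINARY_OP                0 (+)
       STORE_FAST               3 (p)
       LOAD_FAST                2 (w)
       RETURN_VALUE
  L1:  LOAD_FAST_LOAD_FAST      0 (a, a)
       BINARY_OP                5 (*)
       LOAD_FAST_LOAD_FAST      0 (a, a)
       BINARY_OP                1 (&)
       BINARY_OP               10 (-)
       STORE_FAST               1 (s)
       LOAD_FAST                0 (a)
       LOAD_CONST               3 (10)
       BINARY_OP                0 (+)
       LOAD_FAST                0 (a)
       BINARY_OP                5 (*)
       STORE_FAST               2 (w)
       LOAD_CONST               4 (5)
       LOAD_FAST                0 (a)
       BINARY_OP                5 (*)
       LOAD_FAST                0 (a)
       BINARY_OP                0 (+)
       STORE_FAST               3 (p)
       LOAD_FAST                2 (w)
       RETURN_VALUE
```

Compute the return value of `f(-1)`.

-9

LOAD_FAST a → push -1. Stack: [-1]
LOAD_CONST → push 12. Stack: [-1, 12]
COMPARE_OP bool(>=) → -1 vs 12 = False. Stack: [False]
POP_JUMP_IF_FALSE → pop False; jump. Stack: []
LOAD_FAST_LOAD_FAST a,a → push -1,-1. Stack: [-1, -1]
BINARY_OP * → -1 * -1 = 1. Stack: [1]
LOAD_FAST_LOAD_FAST a,a → push -1,-1. Stack: [1, -1, -1]
BINARY_OP & → -1 & -1 = -1. Stack: [1, -1]
BINARY_OP - → 1 - -1 = 2. Stack: [2]
STORE_FAST s → s=2. Stack: []
LOAD_FAST a → push -1. Stack: [-1]
LOAD_CONST → push 10. Stack: [-1, 10]
BINARY_OP + → -1 + 10 = 9. Stack: [9]
LOAD_FAST a → push -1. Stack: [9, -1]
BINARY_OP * → 9 * -1 = -9. Stack: [-9]
STORE_FAST w → w=-9. Stack: []
LOAD_CONST → push 5. Stack: [5]
LOAD_FAST a → push -1. Stack: [5, -1]
BINARY_OP * → 5 * -1 = -5. Stack: [-5]
LOAD_FAST a → push -1. Stack: [-5, -1]
BINARY_OP + → -5 + -1 = -6. Stack: [-6]
STORE_FAST p → p=-6. Stack: []
LOAD_FAST w → push -9. Stack: [-9]
RETURN_VALUE → return -9.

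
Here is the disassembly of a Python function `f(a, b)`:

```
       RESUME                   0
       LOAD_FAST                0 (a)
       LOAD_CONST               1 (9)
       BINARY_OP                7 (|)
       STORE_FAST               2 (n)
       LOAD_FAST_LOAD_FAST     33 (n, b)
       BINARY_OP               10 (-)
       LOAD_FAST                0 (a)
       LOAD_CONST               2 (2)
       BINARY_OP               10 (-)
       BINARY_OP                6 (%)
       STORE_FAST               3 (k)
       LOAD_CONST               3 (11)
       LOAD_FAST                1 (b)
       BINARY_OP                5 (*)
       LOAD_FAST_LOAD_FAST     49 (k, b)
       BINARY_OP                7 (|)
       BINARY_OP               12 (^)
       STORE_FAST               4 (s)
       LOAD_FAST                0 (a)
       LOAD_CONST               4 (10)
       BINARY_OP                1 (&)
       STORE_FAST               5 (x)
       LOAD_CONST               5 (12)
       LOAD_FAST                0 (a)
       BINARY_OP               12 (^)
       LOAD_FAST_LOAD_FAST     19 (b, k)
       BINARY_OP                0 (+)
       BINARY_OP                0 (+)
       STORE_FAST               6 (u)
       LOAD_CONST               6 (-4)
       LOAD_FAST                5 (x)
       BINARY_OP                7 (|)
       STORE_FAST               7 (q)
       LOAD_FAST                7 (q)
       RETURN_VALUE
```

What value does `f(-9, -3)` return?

LOAD_FAST a → push -9. Stack: [-9]
LOAD_CONST → push 9. Stack: [-9, 9]
BINARY_OP | → -9 | 9 = -1. Stack: [-1]
STORE_FAST n → n=-1. Stack: []
LOAD_FAST_LOAD_FAST n,b → push -1,-3. Stack: [-1, -3]
BINARY_OP - → -1 - -3 = 2. Stack: [2]
LOAD_FAST a → push -9. Stack: [2, -9]
LOAD_CONST → push 2. Stack: [2, -9, 2]
BINARY_OP - → -9 - 2 = -11. Stack: [2, -11]
BINARY_OP % → 2 % -11 = -9. Stack: [-9]
STORE_FAST k → k=-9. Stack: []
LOAD_CONST → push 11. Stack: [11]
LOAD_FAST b → push -3. Stack: [11, -3]
BINARY_OP * → 11 * -3 = -33. Stack: [-33]
LOAD_FAST_LOAD_FAST k,b → push -9,-3. Stack: [-33, -9, -3]
BINARY_OP | → -9 | -3 = -1. Stack: [-33, -1]
BINARY_OP ^ → -33 ^ -1 = 32. Stack: [32]
STORE_FAST s → s=32. Stack: []
LOAD_FAST a → push -9. Stack: [-9]
LOAD_CONST → push 10. Stack: [-9, 10]
BINARY_OP & → -9 & 10 = 2. Stack: [2]
STORE_FAST x → x=2. Stack: []
LOAD_CONST → push 12. Stack: [12]
LOAD_FAST a → push -9. Stack: [12, -9]
BINARY_OP ^ → 12 ^ -9 = -5. Stack: [-5]
LOAD_FAST_LOAD_FAST b,k → push -3,-9. Stack: [-5, -3, -9]
BINARY_OP + → -3 + -9 = -12. Stack: [-5, -12]
BINARY_OP + → -5 + -12 = -17. Stack: [-17]
STORE_FAST u → u=-17. Stack: []
LOAD_CONST → push -4. Stack: [-4]
LOAD_FAST x → push 2. Stack: [-4, 2]
BINARY_OP | → -4 | 2 = -2. Stack: [-2]
STORE_FAST q → q=-2. Stack: []
LOAD_FAST q → push -2. Stack: [-2]
RETURN_VALUE → return -2.

-2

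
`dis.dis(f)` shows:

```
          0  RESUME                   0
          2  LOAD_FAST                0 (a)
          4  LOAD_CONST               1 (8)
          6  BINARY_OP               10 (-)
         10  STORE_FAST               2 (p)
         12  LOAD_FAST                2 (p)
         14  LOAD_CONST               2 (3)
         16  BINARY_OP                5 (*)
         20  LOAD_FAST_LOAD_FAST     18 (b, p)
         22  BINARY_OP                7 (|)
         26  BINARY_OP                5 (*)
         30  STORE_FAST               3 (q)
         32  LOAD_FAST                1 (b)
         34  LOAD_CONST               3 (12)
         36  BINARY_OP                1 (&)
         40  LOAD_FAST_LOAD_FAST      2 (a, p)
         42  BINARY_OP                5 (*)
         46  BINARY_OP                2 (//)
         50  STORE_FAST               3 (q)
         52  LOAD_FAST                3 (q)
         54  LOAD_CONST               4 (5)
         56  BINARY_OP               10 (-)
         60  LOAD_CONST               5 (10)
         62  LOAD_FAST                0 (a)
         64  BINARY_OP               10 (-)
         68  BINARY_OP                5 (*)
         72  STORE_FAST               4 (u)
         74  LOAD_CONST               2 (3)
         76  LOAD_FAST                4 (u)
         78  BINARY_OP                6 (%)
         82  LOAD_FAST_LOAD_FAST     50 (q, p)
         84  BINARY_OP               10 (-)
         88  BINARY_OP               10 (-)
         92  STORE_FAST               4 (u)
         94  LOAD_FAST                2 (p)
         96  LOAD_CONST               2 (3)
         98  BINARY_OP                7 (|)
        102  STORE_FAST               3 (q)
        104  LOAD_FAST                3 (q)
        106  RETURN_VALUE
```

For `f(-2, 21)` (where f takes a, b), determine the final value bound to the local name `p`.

-10

LOAD_FAST a → push -2. Stack: [-2]
LOAD_CONST → push 8. Stack: [-2, 8]
BINARY_OP - → -2 - 8 = -10. Stack: [-10]
STORE_FAST p → p=-10. Stack: []
LOAD_FAST p → push -10. Stack: [-10]
LOAD_CONST → push 3. Stack: [-10, 3]
BINARY_OP * → -10 * 3 = -30. Stack: [-30]
LOAD_FAST_LOAD_FAST b,p → push 21,-10. Stack: [-30, 21, -10]
BINARY_OP | → 21 | -10 = -9. Stack: [-30, -9]
BINARY_OP * → -30 * -9 = 270. Stack: [270]
STORE_FAST q → q=270. Stack: []
LOAD_FAST b → push 21. Stack: [21]
LOAD_CONST → push 12. Stack: [21, 12]
BINARY_OP & → 21 & 12 = 4. Stack: [4]
LOAD_FAST_LOAD_FAST a,p → push -2,-10. Stack: [4, -2, -10]
BINARY_OP * → -2 * -10 = 20. Stack: [4, 20]
BINARY_OP // → 4 // 20 = 0. Stack: [0]
STORE_FAST q → q=0. Stack: []
LOAD_FAST q → push 0. Stack: [0]
LOAD_CONST → push 5. Stack: [0, 5]
BINARY_OP - → 0 - 5 = -5. Stack: [-5]
LOAD_CONST → push 10. Stack: [-5, 10]
LOAD_FAST a → push -2. Stack: [-5, 10, -2]
BINARY_OP - → 10 - -2 = 12. Stack: [-5, 12]
BINARY_OP * → -5 * 12 = -60. Stack: [-60]
STORE_FAST u → u=-60. Stack: []
LOAD_CONST → push 3. Stack: [3]
LOAD_FAST u → push -60. Stack: [3, -60]
BINARY_OP % → 3 % -60 = -57. Stack: [-57]
LOAD_FAST_LOAD_FAST q,p → push 0,-10. Stack: [-57, 0, -10]
BINARY_OP - → 0 - -10 = 10. Stack: [-57, 10]
BINARY_OP - → -57 - 10 = -67. Stack: [-67]
STORE_FAST u → u=-67. Stack: []
LOAD_FAST p → push -10. Stack: [-10]
LOAD_CONST → push 3. Stack: [-10, 3]
BINARY_OP | → -10 | 3 = -9. Stack: [-9]
STORE_FAST q → q=-9. Stack: []
LOAD_FAST q → push -9. Stack: [-9]
RETURN_VALUE → return -9.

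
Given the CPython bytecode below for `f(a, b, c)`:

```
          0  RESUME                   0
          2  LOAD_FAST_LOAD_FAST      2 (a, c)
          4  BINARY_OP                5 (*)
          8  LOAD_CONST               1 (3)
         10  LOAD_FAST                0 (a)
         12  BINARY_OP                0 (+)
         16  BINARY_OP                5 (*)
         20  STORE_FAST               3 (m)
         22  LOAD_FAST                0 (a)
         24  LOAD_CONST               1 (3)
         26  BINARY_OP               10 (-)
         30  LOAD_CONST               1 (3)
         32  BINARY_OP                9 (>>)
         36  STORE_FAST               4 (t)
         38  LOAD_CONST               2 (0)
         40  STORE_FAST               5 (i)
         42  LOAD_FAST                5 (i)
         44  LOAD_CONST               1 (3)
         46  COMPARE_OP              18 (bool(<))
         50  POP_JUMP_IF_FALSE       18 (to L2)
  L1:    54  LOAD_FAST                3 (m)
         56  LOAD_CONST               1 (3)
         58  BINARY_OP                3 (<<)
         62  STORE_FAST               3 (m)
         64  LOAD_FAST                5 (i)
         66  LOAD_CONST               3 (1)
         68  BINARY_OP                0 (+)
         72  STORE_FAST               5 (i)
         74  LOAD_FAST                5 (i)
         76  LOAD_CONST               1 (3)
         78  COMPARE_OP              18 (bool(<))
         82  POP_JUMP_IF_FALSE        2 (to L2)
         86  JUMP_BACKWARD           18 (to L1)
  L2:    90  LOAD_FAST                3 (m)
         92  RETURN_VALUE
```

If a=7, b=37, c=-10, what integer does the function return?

-358400

LOAD_FAST_LOAD_FAST a,c → push 7,-10. Stack: [7, -10]
BINARY_OP * → 7 * -10 = -70. Stack: [-70]
LOAD_CONST → push 3. Stack: [-70, 3]
LOAD_FAST a → push 7. Stack: [-70, 3, 7]
BINARY_OP + → 3 + 7 = 10. Stack: [-70, 10]
BINARY_OP * → -70 * 10 = -700. Stack: [-700]
STORE_FAST m → m=-700. Stack: []
LOAD_FAST a → push 7. Stack: [7]
LOAD_CONST → push 3. Stack: [7, 3]
BINARY_OP - → 7 - 3 = 4. Stack: [4]
LOAD_CONST → push 3. Stack: [4, 3]
BINARY_OP >> → 4 >> 3 = 0. Stack: [0]
STORE_FAST t → t=0. Stack: []
LOAD_CONST → push 0. Stack: [0]
STORE_FAST i → i=0. Stack: []
LOAD_FAST i → push 0. Stack: [0]
LOAD_CONST → push 3. Stack: [0, 3]
COMPARE_OP bool(<) → 0 vs 3 = True. Stack: [True]
POP_JUMP_IF_FALSE → pop True; no jump. Stack: []
LOAD_FAST m → push -700. Stack: [-700]
LOAD_CONST → push 3. Stack: [-700, 3]
BINARY_OP << → -700 << 3 = -5600. Stack: [-5600]
STORE_FAST m → m=-5600. Stack: []
LOAD_FAST i → push 0. Stack: [0]
LOAD_CONST → push 1. Stack: [0, 1]
BINARY_OP + → 0 + 1 = 1. Stack: [1]
STORE_FAST i → i=1. Stack: []
LOAD_FAST i → push 1. Stack: [1]
LOAD_CONST → push 3. Stack: [1, 3]
COMPARE_OP bool(<) → 1 vs 3 = True. Stack: [True]
POP_JUMP_IF_FALSE → pop True; no jump. Stack: []
LOAD_FAST m → push -5600. Stack: [-5600]
LOAD_CONST → push 3. Stack: [-5600, 3]
BINARY_OP << → -5600 << 3 = -44800. Stack: [-44800]
STORE_FAST m → m=-44800. Stack: []
LOAD_FAST i → push 1. Stack: [1]
LOAD_CONST → push 1. Stack: [1, 1]
BINARY_OP + → 1 + 1 = 2. Stack: [2]
STORE_FAST i → i=2. Stack: []
LOAD_FAST i → push 2. Stack: [2]
LOAD_CONST → push 3. Stack: [2, 3]
COMPARE_OP bool(<) → 2 vs 3 = True. Stack: [True]
POP_JUMP_IF_FALSE → pop True; no jump. Stack: []
LOAD_FAST m → push -44800. Stack: [-44800]
LOAD_CONST → push 3. Stack: [-44800, 3]
BINARY_OP << → -44800 << 3 = -358400. Stack: [-358400]
STORE_FAST m → m=-358400. Stack: []
LOAD_FAST i → push 2. Stack: [2]
LOAD_CONST → push 1. Stack: [2, 1]
BINARY_OP + → 2 + 1 = 3. Stack: [3]
STORE_FAST i → i=3. Stack: []
LOAD_FAST i → push 3. Stack: [3]
LOAD_CONST → push 3. Stack: [3, 3]
COMPARE_OP bool(<) → 3 vs 3 = False. Stack: [False]
POP_JUMP_IF_FALSE → pop False; jump. Stack: []
LOAD_FAST m → push -358400. Stack: [-358400]
RETURN_VALUE → return -358400.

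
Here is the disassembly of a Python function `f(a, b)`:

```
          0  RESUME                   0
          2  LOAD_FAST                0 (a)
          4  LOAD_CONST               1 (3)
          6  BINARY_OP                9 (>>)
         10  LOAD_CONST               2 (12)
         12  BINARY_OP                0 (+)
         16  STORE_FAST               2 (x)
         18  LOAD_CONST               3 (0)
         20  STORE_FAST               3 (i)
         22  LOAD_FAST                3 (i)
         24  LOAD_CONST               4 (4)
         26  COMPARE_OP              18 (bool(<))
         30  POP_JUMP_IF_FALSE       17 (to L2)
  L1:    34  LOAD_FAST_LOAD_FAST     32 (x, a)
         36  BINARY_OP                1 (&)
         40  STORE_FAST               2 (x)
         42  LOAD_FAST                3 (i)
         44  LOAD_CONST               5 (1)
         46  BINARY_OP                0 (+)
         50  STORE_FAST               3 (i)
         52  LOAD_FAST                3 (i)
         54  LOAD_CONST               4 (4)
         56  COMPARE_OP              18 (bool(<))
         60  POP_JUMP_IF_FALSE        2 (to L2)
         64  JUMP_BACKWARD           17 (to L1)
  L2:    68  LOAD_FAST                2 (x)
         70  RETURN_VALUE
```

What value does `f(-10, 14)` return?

LOAD_FAST a → push -10. Stack: [-10]
LOAD_CONST → push 3. Stack: [-10, 3]
BINARY_OP >> → -10 >> 3 = -2. Stack: [-2]
LOAD_CONST → push 12. Stack: [-2, 12]
BINARY_OP + → -2 + 12 = 10. Stack: [10]
STORE_FAST x → x=10. Stack: []
LOAD_CONST → push 0. Stack: [0]
STORE_FAST i → i=0. Stack: []
LOAD_FAST i → push 0. Stack: [0]
LOAD_CONST → push 4. Stack: [0, 4]
COMPARE_OP bool(<) → 0 vs 4 = True. Stack: [True]
POP_JUMP_IF_FALSE → pop True; no jump. Stack: []
LOAD_FAST_LOAD_FAST x,a → push 10,-10. Stack: [10, -10]
BINARY_OP & → 10 & -10 = 2. Stack: [2]
STORE_FAST x → x=2. Stack: []
LOAD_FAST i → push 0. Stack: [0]
LOAD_CONST → push 1. Stack: [0, 1]
BINARY_OP + → 0 + 1 = 1. Stack: [1]
STORE_FAST i → i=1. Stack: []
LOAD_FAST i → push 1. Stack: [1]
LOAD_CONST → push 4. Stack: [1, 4]
COMPARE_OP bool(<) → 1 vs 4 = True. Stack: [True]
POP_JUMP_IF_FALSE → pop True; no jump. Stack: []
LOAD_FAST_LOAD_FAST x,a → push 2,-10. Stack: [2, -10]
BINARY_OP & → 2 & -10 = 2. Stack: [2]
STORE_FAST x → x=2. Stack: []
LOAD_FAST i → push 1. Stack: [1]
LOAD_CONST → push 1. Stack: [1, 1]
BINARY_OP + → 1 + 1 = 2. Stack: [2]
STORE_FAST i → i=2. Stack: []
LOAD_FAST i → push 2. Stack: [2]
LOAD_CONST → push 4. Stack: [2, 4]
COMPARE_OP bool(<) → 2 vs 4 = True. Stack: [True]
POP_JUMP_IF_FALSE → pop True; no jump. Stack: []
LOAD_FAST_LOAD_FAST x,a → push 2,-10. Stack: [2, -10]
BINARY_OP & → 2 & -10 = 2. Stack: [2]
STORE_FAST x → x=2. Stack: []
LOAD_FAST i → push 2. Stack: [2]
LOAD_CONST → push 1. Stack: [2, 1]
BINARY_OP + → 2 + 1 = 3. Stack: [3]
STORE_FAST i → i=3. Stack: []
LOAD_FAST i → push 3. Stack: [3]
LOAD_CONST → push 4. Stack: [3, 4]
COMPARE_OP bool(<) → 3 vs 4 = True. Stack: [True]
POP_JUMP_IF_FALSE → pop True; no jump. Stack: []
LOAD_FAST_LOAD_FAST x,a → push 2,-10. Stack: [2, -10]
BINARY_OP & → 2 & -10 = 2. Stack: [2]
STORE_FAST x → x=2. Stack: []
LOAD_FAST i → push 3. Stack: [3]
LOAD_CONST → push 1. Stack: [3, 1]
BINARY_OP + → 3 + 1 = 4. Stack: [4]
STORE_FAST i → i=4. Stack: []
LOAD_FAST i → push 4. Stack: [4]
LOAD_CONST → push 4. Stack: [4, 4]
COMPARE_OP bool(<) → 4 vs 4 = False. Stack: [False]
POP_JUMP_IF_FALSE → pop False; jump. Stack: []
LOAD_FAST x → push 2. Stack: [2]
RETURN_VALUE → return 2.

2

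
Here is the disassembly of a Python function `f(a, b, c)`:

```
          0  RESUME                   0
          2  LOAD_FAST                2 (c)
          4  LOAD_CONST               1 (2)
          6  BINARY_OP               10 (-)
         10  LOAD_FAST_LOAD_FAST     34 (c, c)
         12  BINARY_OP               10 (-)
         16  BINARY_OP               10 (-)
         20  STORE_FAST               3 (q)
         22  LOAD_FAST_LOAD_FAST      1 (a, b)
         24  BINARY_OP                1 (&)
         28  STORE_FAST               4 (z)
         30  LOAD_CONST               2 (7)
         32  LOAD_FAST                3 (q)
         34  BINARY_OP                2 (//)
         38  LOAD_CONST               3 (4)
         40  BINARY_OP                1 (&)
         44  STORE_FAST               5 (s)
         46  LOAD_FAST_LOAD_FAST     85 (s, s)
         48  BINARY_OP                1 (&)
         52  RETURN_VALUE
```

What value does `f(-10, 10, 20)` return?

0

LOAD_FAST c → push 20. Stack: [20]
LOAD_CONST → push 2. Stack: [20, 2]
BINARY_OP - → 20 - 2 = 18. Stack: [18]
LOAD_FAST_LOAD_FAST c,c → push 20,20. Stack: [18, 20, 20]
BINARY_OP - → 20 - 20 = 0. Stack: [18, 0]
BINARY_OP - → 18 - 0 = 18. Stack: [18]
STORE_FAST q → q=18. Stack: []
LOAD_FAST_LOAD_FAST a,b → push -10,10. Stack: [-10, 10]
BINARY_OP & → -10 & 10 = 2. Stack: [2]
STORE_FAST z → z=2. Stack: []
LOAD_CONST → push 7. Stack: [7]
LOAD_FAST q → push 18. Stack: [7, 18]
BINARY_OP // → 7 // 18 = 0. Stack: [0]
LOAD_CONST → push 4. Stack: [0, 4]
BINARY_OP & → 0 & 4 = 0. Stack: [0]
STORE_FAST s → s=0. Stack: []
LOAD_FAST_LOAD_FAST s,s → push 0,0. Stack: [0, 0]
BINARY_OP & → 0 & 0 = 0. Stack: [0]
RETURN_VALUE → return 0.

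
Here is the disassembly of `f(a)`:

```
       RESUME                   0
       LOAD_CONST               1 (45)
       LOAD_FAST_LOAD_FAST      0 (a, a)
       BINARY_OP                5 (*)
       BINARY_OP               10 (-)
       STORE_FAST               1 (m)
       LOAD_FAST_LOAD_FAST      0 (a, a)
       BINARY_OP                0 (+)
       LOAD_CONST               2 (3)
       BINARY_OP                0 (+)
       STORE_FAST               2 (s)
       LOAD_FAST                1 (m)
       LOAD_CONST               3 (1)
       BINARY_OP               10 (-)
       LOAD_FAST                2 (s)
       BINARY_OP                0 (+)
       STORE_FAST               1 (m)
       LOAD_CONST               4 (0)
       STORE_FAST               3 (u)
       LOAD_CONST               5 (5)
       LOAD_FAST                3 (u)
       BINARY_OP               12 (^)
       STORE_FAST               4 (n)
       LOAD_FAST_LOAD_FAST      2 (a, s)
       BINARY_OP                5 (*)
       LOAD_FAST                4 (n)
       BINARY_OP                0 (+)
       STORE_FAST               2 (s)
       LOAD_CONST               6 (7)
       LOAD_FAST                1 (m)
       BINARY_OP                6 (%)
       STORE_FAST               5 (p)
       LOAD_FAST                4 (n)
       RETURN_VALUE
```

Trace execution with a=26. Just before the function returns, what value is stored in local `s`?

1435

LOAD_CONST → push 45. Stack: [45]
LOAD_FAST_LOAD_FAST a,a → push 26,26. Stack: [45, 26, 26]
BINARY_OP * → 26 * 26 = 676. Stack: [45, 676]
BINARY_OP - → 45 - 676 = -631. Stack: [-631]
STORE_FAST m → m=-631. Stack: []
LOAD_FAST_LOAD_FAST a,a → push 26,26. Stack: [26, 26]
BINARY_OP + → 26 + 26 = 52. Stack: [52]
LOAD_CONST → push 3. Stack: [52, 3]
BINARY_OP + → 52 + 3 = 55. Stack: [55]
STORE_FAST s → s=55. Stack: []
LOAD_FAST m → push -631. Stack: [-631]
LOAD_CONST → push 1. Stack: [-631, 1]
BINARY_OP - → -631 - 1 = -632. Stack: [-632]
LOAD_FAST s → push 55. Stack: [-632, 55]
BINARY_OP + → -632 + 55 = -577. Stack: [-577]
STORE_FAST m → m=-577. Stack: []
LOAD_CONST → push 0. Stack: [0]
STORE_FAST u → u=0. Stack: []
LOAD_CONST → push 5. Stack: [5]
LOAD_FAST u → push 0. Stack: [5, 0]
BINARY_OP ^ → 5 ^ 0 = 5. Stack: [5]
STORE_FAST n → n=5. Stack: []
LOAD_FAST_LOAD_FAST a,s → push 26,55. Stack: [26, 55]
BINARY_OP * → 26 * 55 = 1430. Stack: [1430]
LOAD_FAST n → push 5. Stack: [1430, 5]
BINARY_OP + → 1430 + 5 = 1435. Stack: [1435]
STORE_FAST s → s=1435. Stack: []
LOAD_CONST → push 7. Stack: [7]
LOAD_FAST m → push -577. Stack: [7, -577]
BINARY_OP % → 7 % -577 = -570. Stack: [-570]
STORE_FAST p → p=-570. Stack: []
LOAD_FAST n → push 5. Stack: [5]
RETURN_VALUE → return 5.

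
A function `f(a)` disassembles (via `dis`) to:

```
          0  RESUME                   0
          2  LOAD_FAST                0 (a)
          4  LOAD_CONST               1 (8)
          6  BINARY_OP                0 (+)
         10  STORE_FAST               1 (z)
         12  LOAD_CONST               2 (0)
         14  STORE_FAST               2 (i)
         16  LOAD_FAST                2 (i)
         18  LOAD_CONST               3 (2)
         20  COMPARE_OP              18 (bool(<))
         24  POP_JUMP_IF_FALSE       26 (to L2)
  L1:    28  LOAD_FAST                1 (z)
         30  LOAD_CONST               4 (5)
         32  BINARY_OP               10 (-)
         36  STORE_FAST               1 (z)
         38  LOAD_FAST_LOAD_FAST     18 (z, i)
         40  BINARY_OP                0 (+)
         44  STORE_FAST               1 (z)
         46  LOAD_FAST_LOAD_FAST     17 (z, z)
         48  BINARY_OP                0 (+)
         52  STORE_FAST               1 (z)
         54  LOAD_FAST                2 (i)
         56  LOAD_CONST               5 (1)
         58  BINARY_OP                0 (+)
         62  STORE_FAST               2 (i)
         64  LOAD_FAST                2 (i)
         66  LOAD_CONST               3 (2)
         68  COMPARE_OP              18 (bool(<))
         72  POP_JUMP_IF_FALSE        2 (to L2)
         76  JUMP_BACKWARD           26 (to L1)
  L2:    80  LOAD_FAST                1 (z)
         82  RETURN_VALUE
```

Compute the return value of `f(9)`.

40

LOAD_FAST a → push 9. Stack: [9]
LOAD_CONST → push 8. Stack: [9, 8]
BINARY_OP + → 9 + 8 = 17. Stack: [17]
STORE_FAST z → z=17. Stack: []
LOAD_CONST → push 0. Stack: [0]
STORE_FAST i → i=0. Stack: []
LOAD_FAST i → push 0. Stack: [0]
LOAD_CONST → push 2. Stack: [0, 2]
COMPARE_OP bool(<) → 0 vs 2 = True. Stack: [True]
POP_JUMP_IF_FALSE → pop True; no jump. Stack: []
LOAD_FAST z → push 17. Stack: [17]
LOAD_CONST → push 5. Stack: [17, 5]
BINARY_OP - → 17 - 5 = 12. Stack: [12]
STORE_FAST z → z=12. Stack: []
LOAD_FAST_LOAD_FAST z,i → push 12,0. Stack: [12, 0]
BINARY_OP + → 12 + 0 = 12. Stack: [12]
STORE_FAST z → z=12. Stack: []
LOAD_FAST_LOAD_FAST z,z → push 12,12. Stack: [12, 12]
BINARY_OP + → 12 + 12 = 24. Stack: [24]
STORE_FAST z → z=24. Stack: []
LOAD_FAST i → push 0. Stack: [0]
LOAD_CONST → push 1. Stack: [0, 1]
BINARY_OP + → 0 + 1 = 1. Stack: [1]
STORE_FAST i → i=1. Stack: []
LOAD_FAST i → push 1. Stack: [1]
LOAD_CONST → push 2. Stack: [1, 2]
COMPARE_OP bool(<) → 1 vs 2 = True. Stack: [True]
POP_JUMP_IF_FALSE → pop True; no jump. Stack: []
LOAD_FAST z → push 24. Stack: [24]
LOAD_CONST → push 5. Stack: [24, 5]
BINARY_OP - → 24 - 5 = 19. Stack: [19]
STORE_FAST z → z=19. Stack: []
LOAD_FAST_LOAD_FAST z,i → push 19,1. Stack: [19, 1]
BINARY_OP + → 19 + 1 = 20. Stack: [20]
STORE_FAST z → z=20. Stack: []
LOAD_FAST_LOAD_FAST z,z → push 20,20. Stack: [20, 20]
BINARY_OP + → 20 + 20 = 40. Stack: [40]
STORE_FAST z → z=40. Stack: []
LOAD_FAST i → push 1. Stack: [1]
LOAD_CONST → push 1. Stack: [1, 1]
BINARY_OP + → 1 + 1 = 2. Stack: [2]
STORE_FAST i → i=2. Stack: []
LOAD_FAST i → push 2. Stack: [2]
LOAD_CONST → push 2. Stack: [2, 2]
COMPARE_OP bool(<) → 2 vs 2 = False. Stack: [False]
POP_JUMP_IF_FALSE → pop False; jump. Stack: []
LOAD_FAST z → push 40. Stack: [40]
RETURN_VALUE → return 40.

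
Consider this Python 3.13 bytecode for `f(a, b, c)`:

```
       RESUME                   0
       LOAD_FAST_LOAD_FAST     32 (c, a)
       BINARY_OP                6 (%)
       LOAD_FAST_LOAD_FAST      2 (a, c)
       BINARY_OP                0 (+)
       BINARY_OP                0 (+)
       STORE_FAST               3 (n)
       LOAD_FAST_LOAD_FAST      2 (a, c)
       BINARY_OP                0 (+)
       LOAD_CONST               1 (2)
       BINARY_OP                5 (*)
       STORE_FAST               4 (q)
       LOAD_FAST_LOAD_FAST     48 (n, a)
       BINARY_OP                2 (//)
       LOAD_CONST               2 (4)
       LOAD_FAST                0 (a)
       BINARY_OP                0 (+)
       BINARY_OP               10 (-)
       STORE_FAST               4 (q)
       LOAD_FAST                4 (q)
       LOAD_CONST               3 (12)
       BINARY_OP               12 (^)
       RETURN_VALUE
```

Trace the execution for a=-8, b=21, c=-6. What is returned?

LOAD_FAST_LOAD_FAST c,a → push -6,-8. Stack: [-6, -8]
BINARY_OP % → -6 % -8 = -6. Stack: [-6]
LOAD_FAST_LOAD_FAST a,c → push -8,-6. Stack: [-6, -8, -6]
BINARY_OP + → -8 + -6 = -14. Stack: [-6, -14]
BINARY_OP + → -6 + -14 = -20. Stack: [-20]
STORE_FAST n → n=-20. Stack: []
LOAD_FAST_LOAD_FAST a,c → push -8,-6. Stack: [-8, -6]
BINARY_OP + → -8 + -6 = -14. Stack: [-14]
LOAD_CONST → push 2. Stack: [-14, 2]
BINARY_OP * → -14 * 2 = -28. Stack: [-28]
STORE_FAST q → q=-28. Stack: []
LOAD_FAST_LOAD_FAST n,a → push -20,-8. Stack: [-20, -8]
BINARY_OP // → -20 // -8 = 2. Stack: [2]
LOAD_CONST → push 4. Stack: [2, 4]
LOAD_FAST a → push -8. Stack: [2, 4, -8]
BINARY_OP + → 4 + -8 = -4. Stack: [2, -4]
BINARY_OP - → 2 - -4 = 6. Stack: [6]
STORE_FAST q → q=6. Stack: []
LOAD_FAST q → push 6. Stack: [6]
LOAD_CONST → push 12. Stack: [6, 12]
BINARY_OP ^ → 6 ^ 12 = 10. Stack: [10]
RETURN_VALUE → return 10.

10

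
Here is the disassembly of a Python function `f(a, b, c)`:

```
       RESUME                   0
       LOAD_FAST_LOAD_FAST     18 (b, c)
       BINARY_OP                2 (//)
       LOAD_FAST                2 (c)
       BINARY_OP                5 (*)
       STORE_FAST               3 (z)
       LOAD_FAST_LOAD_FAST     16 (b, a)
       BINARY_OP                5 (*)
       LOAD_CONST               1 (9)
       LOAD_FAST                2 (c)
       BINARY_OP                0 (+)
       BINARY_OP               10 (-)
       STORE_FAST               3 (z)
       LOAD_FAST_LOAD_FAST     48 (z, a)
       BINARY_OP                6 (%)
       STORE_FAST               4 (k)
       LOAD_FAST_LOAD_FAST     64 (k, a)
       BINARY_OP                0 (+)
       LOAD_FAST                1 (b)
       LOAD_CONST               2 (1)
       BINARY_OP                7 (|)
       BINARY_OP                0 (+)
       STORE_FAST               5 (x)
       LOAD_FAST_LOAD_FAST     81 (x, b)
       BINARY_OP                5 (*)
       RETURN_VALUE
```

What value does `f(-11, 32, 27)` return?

LOAD_FAST_LOAD_FAST b,c → push 32,27. Stack: [32, 27]
BINARY_OP // → 32 // 27 = 1. Stack: [1]
LOAD_FAST c → push 27. Stack: [1, 27]
BINARY_OP * → 1 * 27 = 27. Stack: [27]
STORE_FAST z → z=27. Stack: []
LOAD_FAST_LOAD_FAST b,a → push 32,-11. Stack: [32, -11]
BINARY_OP * → 32 * -11 = -352. Stack: [-352]
LOAD_CONST → push 9. Stack: [-352, 9]
LOAD_FAST c → push 27. Stack: [-352, 9, 27]
BINARY_OP + → 9 + 27 = 36. Stack: [-352, 36]
BINARY_OP - → -352 - 36 = -388. Stack: [-388]
STORE_FAST z → z=-388. Stack: []
LOAD_FAST_LOAD_FAST z,a → push -388,-11. Stack: [-388, -11]
BINARY_OP % → -388 % -11 = -3. Stack: [-3]
STORE_FAST k → k=-3. Stack: []
LOAD_FAST_LOAD_FAST k,a → push -3,-11. Stack: [-3, -11]
BINARY_OP + → -3 + -11 = -14. Stack: [-14]
LOAD_FAST b → push 32. Stack: [-14, 32]
LOAD_CONST → push 1. Stack: [-14, 32, 1]
BINARY_OP | → 32 | 1 = 33. Stack: [-14, 33]
BINARY_OP + → -14 + 33 = 19. Stack: [19]
STORE_FAST x → x=19. Stack: []
LOAD_FAST_LOAD_FAST x,b → push 19,32. Stack: [19, 32]
BINARY_OP * → 19 * 32 = 608. Stack: [608]
RETURN_VALUE → return 608.

608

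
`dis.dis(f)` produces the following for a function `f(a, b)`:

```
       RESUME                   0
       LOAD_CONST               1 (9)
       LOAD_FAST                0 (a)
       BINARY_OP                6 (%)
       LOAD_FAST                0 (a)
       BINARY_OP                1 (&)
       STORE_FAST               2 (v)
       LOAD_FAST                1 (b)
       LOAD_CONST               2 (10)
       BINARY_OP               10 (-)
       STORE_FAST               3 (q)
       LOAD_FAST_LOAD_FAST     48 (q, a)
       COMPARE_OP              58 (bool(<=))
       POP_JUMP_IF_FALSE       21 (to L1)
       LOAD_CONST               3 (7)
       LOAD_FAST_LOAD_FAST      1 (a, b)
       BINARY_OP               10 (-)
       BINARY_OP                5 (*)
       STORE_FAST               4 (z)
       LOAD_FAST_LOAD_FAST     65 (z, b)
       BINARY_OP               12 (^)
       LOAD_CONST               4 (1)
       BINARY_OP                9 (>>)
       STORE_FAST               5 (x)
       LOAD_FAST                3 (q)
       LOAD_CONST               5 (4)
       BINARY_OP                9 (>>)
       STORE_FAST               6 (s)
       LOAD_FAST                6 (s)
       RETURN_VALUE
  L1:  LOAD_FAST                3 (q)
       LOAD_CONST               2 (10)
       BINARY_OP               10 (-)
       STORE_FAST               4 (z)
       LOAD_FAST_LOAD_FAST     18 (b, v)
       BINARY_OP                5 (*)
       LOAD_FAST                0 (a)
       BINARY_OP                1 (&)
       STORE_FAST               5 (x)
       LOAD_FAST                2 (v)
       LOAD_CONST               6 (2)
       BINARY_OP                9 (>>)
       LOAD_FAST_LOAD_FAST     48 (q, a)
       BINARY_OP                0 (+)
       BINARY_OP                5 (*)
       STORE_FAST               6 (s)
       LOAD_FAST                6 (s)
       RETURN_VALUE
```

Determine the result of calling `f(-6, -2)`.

LOAD_CONST → push 9. Stack: [9]
LOAD_FAST a → push -6. Stack: [9, -6]
BINARY_OP % → 9 % -6 = -3. Stack: [-3]
LOAD_FAST a → push -6. Stack: [-3, -6]
BINARY_OP & → -3 & -6 = -8. Stack: [-8]
STORE_FAST v → v=-8. Stack: []
LOAD_FAST b → push -2. Stack: [-2]
LOAD_CONST → push 10. Stack: [-2, 10]
BINARY_OP - → -2 - 10 = -12. Stack: [-12]
STORE_FAST q → q=-12. Stack: []
LOAD_FAST_LOAD_FAST q,a → push -12,-6. Stack: [-12, -6]
COMPARE_OP bool(<=) → -12 vs -6 = True. Stack: [True]
POP_JUMP_IF_FALSE → pop True; no jump. Stack: []
LOAD_CONST → push 7. Stack: [7]
LOAD_FAST_LOAD_FAST a,b → push -6,-2. Stack: [7, -6, -2]
BINARY_OP - → -6 - -2 = -4. Stack: [7, -4]
BINARY_OP * → 7 * -4 = -28. Stack: [-28]
STORE_FAST z → z=-28. Stack: []
LOAD_FAST_LOAD_FAST z,b → push -28,-2. Stack: [-28, -2]
BINARY_OP ^ → -28 ^ -2 = 26. Stack: [26]
LOAD_CONST → push 1. Stack: [26, 1]
BINARY_OP >> → 26 >> 1 = 13. Stack: [13]
STORE_FAST x → x=13. Stack: []
LOAD_FAST q → push -12. Stack: [-12]
LOAD_CONST → push 4. Stack: [-12, 4]
BINARY_OP >> → -12 >> 4 = -1. Stack: [-1]
STORE_FAST s → s=-1. Stack: []
LOAD_FAST s → push -1. Stack: [-1]
RETURN_VALUE → return -1.

-1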